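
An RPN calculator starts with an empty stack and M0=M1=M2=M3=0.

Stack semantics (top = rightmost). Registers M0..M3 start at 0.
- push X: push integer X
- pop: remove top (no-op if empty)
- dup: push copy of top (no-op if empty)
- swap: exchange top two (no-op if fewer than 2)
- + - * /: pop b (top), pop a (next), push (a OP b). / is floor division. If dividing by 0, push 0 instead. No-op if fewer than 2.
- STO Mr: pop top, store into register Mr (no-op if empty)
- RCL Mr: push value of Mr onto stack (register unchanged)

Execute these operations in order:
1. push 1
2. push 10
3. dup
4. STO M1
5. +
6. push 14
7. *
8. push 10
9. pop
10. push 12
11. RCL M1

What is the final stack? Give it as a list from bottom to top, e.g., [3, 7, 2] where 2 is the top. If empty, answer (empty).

After op 1 (push 1): stack=[1] mem=[0,0,0,0]
After op 2 (push 10): stack=[1,10] mem=[0,0,0,0]
After op 3 (dup): stack=[1,10,10] mem=[0,0,0,0]
After op 4 (STO M1): stack=[1,10] mem=[0,10,0,0]
After op 5 (+): stack=[11] mem=[0,10,0,0]
After op 6 (push 14): stack=[11,14] mem=[0,10,0,0]
After op 7 (*): stack=[154] mem=[0,10,0,0]
After op 8 (push 10): stack=[154,10] mem=[0,10,0,0]
After op 9 (pop): stack=[154] mem=[0,10,0,0]
After op 10 (push 12): stack=[154,12] mem=[0,10,0,0]
After op 11 (RCL M1): stack=[154,12,10] mem=[0,10,0,0]

Answer: [154, 12, 10]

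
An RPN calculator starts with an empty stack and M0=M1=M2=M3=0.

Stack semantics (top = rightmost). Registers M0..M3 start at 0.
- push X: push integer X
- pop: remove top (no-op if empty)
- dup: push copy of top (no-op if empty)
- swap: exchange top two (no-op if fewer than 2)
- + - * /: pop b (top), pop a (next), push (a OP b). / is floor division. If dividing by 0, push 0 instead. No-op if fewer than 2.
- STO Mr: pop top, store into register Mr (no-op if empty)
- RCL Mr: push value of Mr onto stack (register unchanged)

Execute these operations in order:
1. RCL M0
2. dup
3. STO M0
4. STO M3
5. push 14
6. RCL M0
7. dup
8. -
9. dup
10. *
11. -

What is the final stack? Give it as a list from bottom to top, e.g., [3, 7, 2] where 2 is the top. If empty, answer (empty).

After op 1 (RCL M0): stack=[0] mem=[0,0,0,0]
After op 2 (dup): stack=[0,0] mem=[0,0,0,0]
After op 3 (STO M0): stack=[0] mem=[0,0,0,0]
After op 4 (STO M3): stack=[empty] mem=[0,0,0,0]
After op 5 (push 14): stack=[14] mem=[0,0,0,0]
After op 6 (RCL M0): stack=[14,0] mem=[0,0,0,0]
After op 7 (dup): stack=[14,0,0] mem=[0,0,0,0]
After op 8 (-): stack=[14,0] mem=[0,0,0,0]
After op 9 (dup): stack=[14,0,0] mem=[0,0,0,0]
After op 10 (*): stack=[14,0] mem=[0,0,0,0]
After op 11 (-): stack=[14] mem=[0,0,0,0]

Answer: [14]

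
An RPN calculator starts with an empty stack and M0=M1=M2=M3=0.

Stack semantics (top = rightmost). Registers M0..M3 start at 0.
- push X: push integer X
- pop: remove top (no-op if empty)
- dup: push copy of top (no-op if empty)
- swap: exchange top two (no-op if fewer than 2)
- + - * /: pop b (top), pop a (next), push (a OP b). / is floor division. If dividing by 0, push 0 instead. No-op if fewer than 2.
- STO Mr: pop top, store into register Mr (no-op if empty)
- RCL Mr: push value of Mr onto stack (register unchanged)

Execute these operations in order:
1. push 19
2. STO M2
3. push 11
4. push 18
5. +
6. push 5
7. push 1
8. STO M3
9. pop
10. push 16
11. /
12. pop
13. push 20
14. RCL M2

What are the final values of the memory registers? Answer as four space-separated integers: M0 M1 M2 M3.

After op 1 (push 19): stack=[19] mem=[0,0,0,0]
After op 2 (STO M2): stack=[empty] mem=[0,0,19,0]
After op 3 (push 11): stack=[11] mem=[0,0,19,0]
After op 4 (push 18): stack=[11,18] mem=[0,0,19,0]
After op 5 (+): stack=[29] mem=[0,0,19,0]
After op 6 (push 5): stack=[29,5] mem=[0,0,19,0]
After op 7 (push 1): stack=[29,5,1] mem=[0,0,19,0]
After op 8 (STO M3): stack=[29,5] mem=[0,0,19,1]
After op 9 (pop): stack=[29] mem=[0,0,19,1]
After op 10 (push 16): stack=[29,16] mem=[0,0,19,1]
After op 11 (/): stack=[1] mem=[0,0,19,1]
After op 12 (pop): stack=[empty] mem=[0,0,19,1]
After op 13 (push 20): stack=[20] mem=[0,0,19,1]
After op 14 (RCL M2): stack=[20,19] mem=[0,0,19,1]

Answer: 0 0 19 1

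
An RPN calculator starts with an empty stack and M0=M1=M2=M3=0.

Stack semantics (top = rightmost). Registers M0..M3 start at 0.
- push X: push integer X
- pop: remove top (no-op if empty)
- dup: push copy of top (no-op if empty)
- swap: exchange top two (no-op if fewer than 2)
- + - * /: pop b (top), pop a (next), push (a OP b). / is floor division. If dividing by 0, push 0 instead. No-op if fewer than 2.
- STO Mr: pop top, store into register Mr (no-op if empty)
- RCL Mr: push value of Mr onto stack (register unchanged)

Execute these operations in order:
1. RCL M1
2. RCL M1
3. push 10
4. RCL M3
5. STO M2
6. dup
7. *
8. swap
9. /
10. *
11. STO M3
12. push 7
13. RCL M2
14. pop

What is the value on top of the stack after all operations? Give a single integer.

Answer: 7

Derivation:
After op 1 (RCL M1): stack=[0] mem=[0,0,0,0]
After op 2 (RCL M1): stack=[0,0] mem=[0,0,0,0]
After op 3 (push 10): stack=[0,0,10] mem=[0,0,0,0]
After op 4 (RCL M3): stack=[0,0,10,0] mem=[0,0,0,0]
After op 5 (STO M2): stack=[0,0,10] mem=[0,0,0,0]
After op 6 (dup): stack=[0,0,10,10] mem=[0,0,0,0]
After op 7 (*): stack=[0,0,100] mem=[0,0,0,0]
After op 8 (swap): stack=[0,100,0] mem=[0,0,0,0]
After op 9 (/): stack=[0,0] mem=[0,0,0,0]
After op 10 (*): stack=[0] mem=[0,0,0,0]
After op 11 (STO M3): stack=[empty] mem=[0,0,0,0]
After op 12 (push 7): stack=[7] mem=[0,0,0,0]
After op 13 (RCL M2): stack=[7,0] mem=[0,0,0,0]
After op 14 (pop): stack=[7] mem=[0,0,0,0]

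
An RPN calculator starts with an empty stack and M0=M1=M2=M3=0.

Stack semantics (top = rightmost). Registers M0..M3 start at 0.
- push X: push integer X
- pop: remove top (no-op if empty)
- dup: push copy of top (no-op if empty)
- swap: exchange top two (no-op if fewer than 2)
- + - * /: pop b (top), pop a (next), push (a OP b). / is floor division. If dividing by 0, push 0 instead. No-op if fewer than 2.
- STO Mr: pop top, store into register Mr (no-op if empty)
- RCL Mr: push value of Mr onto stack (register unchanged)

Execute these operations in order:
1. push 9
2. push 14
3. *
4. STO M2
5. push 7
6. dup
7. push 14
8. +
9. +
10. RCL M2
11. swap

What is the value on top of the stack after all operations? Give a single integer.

After op 1 (push 9): stack=[9] mem=[0,0,0,0]
After op 2 (push 14): stack=[9,14] mem=[0,0,0,0]
After op 3 (*): stack=[126] mem=[0,0,0,0]
After op 4 (STO M2): stack=[empty] mem=[0,0,126,0]
After op 5 (push 7): stack=[7] mem=[0,0,126,0]
After op 6 (dup): stack=[7,7] mem=[0,0,126,0]
After op 7 (push 14): stack=[7,7,14] mem=[0,0,126,0]
After op 8 (+): stack=[7,21] mem=[0,0,126,0]
After op 9 (+): stack=[28] mem=[0,0,126,0]
After op 10 (RCL M2): stack=[28,126] mem=[0,0,126,0]
After op 11 (swap): stack=[126,28] mem=[0,0,126,0]

Answer: 28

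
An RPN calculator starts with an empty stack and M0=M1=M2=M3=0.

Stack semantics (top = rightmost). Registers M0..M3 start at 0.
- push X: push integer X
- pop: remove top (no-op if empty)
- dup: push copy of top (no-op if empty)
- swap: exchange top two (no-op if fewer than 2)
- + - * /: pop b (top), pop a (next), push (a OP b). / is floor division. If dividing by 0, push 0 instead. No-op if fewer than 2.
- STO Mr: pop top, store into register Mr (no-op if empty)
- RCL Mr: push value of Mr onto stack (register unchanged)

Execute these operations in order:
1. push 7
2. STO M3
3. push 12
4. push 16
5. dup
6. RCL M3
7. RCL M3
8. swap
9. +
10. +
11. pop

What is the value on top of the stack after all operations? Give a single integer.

Answer: 16

Derivation:
After op 1 (push 7): stack=[7] mem=[0,0,0,0]
After op 2 (STO M3): stack=[empty] mem=[0,0,0,7]
After op 3 (push 12): stack=[12] mem=[0,0,0,7]
After op 4 (push 16): stack=[12,16] mem=[0,0,0,7]
After op 5 (dup): stack=[12,16,16] mem=[0,0,0,7]
After op 6 (RCL M3): stack=[12,16,16,7] mem=[0,0,0,7]
After op 7 (RCL M3): stack=[12,16,16,7,7] mem=[0,0,0,7]
After op 8 (swap): stack=[12,16,16,7,7] mem=[0,0,0,7]
After op 9 (+): stack=[12,16,16,14] mem=[0,0,0,7]
After op 10 (+): stack=[12,16,30] mem=[0,0,0,7]
After op 11 (pop): stack=[12,16] mem=[0,0,0,7]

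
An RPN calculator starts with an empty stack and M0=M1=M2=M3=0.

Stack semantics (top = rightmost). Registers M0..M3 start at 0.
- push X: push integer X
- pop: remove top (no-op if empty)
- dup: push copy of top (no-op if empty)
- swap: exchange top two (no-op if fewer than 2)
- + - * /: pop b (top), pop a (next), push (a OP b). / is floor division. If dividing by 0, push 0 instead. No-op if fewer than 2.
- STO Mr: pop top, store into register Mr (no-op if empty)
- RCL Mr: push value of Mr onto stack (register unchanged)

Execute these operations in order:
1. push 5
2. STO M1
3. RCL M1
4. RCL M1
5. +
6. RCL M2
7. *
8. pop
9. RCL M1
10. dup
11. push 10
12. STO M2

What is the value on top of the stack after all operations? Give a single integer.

After op 1 (push 5): stack=[5] mem=[0,0,0,0]
After op 2 (STO M1): stack=[empty] mem=[0,5,0,0]
After op 3 (RCL M1): stack=[5] mem=[0,5,0,0]
After op 4 (RCL M1): stack=[5,5] mem=[0,5,0,0]
After op 5 (+): stack=[10] mem=[0,5,0,0]
After op 6 (RCL M2): stack=[10,0] mem=[0,5,0,0]
After op 7 (*): stack=[0] mem=[0,5,0,0]
After op 8 (pop): stack=[empty] mem=[0,5,0,0]
After op 9 (RCL M1): stack=[5] mem=[0,5,0,0]
After op 10 (dup): stack=[5,5] mem=[0,5,0,0]
After op 11 (push 10): stack=[5,5,10] mem=[0,5,0,0]
After op 12 (STO M2): stack=[5,5] mem=[0,5,10,0]

Answer: 5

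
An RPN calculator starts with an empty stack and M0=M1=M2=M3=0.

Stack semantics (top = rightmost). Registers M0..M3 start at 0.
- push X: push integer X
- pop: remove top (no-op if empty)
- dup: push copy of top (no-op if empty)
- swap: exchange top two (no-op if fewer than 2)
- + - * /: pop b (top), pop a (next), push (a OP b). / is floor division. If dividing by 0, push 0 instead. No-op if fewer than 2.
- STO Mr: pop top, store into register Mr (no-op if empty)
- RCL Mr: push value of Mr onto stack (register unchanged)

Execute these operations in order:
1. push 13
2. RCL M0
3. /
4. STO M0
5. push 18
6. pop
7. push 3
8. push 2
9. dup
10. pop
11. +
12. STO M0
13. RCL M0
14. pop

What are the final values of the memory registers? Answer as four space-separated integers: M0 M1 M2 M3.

Answer: 5 0 0 0

Derivation:
After op 1 (push 13): stack=[13] mem=[0,0,0,0]
After op 2 (RCL M0): stack=[13,0] mem=[0,0,0,0]
After op 3 (/): stack=[0] mem=[0,0,0,0]
After op 4 (STO M0): stack=[empty] mem=[0,0,0,0]
After op 5 (push 18): stack=[18] mem=[0,0,0,0]
After op 6 (pop): stack=[empty] mem=[0,0,0,0]
After op 7 (push 3): stack=[3] mem=[0,0,0,0]
After op 8 (push 2): stack=[3,2] mem=[0,0,0,0]
After op 9 (dup): stack=[3,2,2] mem=[0,0,0,0]
After op 10 (pop): stack=[3,2] mem=[0,0,0,0]
After op 11 (+): stack=[5] mem=[0,0,0,0]
After op 12 (STO M0): stack=[empty] mem=[5,0,0,0]
After op 13 (RCL M0): stack=[5] mem=[5,0,0,0]
After op 14 (pop): stack=[empty] mem=[5,0,0,0]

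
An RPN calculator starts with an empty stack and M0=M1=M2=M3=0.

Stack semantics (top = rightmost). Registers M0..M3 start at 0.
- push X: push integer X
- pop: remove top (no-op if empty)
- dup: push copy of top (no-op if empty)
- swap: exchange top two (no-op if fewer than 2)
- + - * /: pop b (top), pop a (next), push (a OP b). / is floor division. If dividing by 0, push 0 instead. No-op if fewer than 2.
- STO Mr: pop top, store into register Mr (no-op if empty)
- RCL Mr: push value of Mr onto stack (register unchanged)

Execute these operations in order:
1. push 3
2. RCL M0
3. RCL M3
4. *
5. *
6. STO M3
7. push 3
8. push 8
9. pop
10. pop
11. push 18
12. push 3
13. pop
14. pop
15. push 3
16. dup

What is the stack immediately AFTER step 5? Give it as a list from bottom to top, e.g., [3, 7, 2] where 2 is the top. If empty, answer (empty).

After op 1 (push 3): stack=[3] mem=[0,0,0,0]
After op 2 (RCL M0): stack=[3,0] mem=[0,0,0,0]
After op 3 (RCL M3): stack=[3,0,0] mem=[0,0,0,0]
After op 4 (*): stack=[3,0] mem=[0,0,0,0]
After op 5 (*): stack=[0] mem=[0,0,0,0]

[0]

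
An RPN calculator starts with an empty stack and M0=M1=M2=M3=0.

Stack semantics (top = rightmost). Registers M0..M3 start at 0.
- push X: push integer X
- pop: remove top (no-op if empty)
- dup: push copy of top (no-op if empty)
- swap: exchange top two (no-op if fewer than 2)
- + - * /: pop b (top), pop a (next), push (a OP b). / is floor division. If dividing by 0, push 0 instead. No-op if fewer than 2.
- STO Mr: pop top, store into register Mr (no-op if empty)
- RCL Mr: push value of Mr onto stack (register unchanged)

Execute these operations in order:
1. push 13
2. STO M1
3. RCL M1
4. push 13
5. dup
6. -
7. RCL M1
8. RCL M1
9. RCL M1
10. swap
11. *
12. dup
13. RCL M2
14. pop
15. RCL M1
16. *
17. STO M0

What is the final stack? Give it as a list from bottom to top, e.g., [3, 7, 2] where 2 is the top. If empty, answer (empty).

After op 1 (push 13): stack=[13] mem=[0,0,0,0]
After op 2 (STO M1): stack=[empty] mem=[0,13,0,0]
After op 3 (RCL M1): stack=[13] mem=[0,13,0,0]
After op 4 (push 13): stack=[13,13] mem=[0,13,0,0]
After op 5 (dup): stack=[13,13,13] mem=[0,13,0,0]
After op 6 (-): stack=[13,0] mem=[0,13,0,0]
After op 7 (RCL M1): stack=[13,0,13] mem=[0,13,0,0]
After op 8 (RCL M1): stack=[13,0,13,13] mem=[0,13,0,0]
After op 9 (RCL M1): stack=[13,0,13,13,13] mem=[0,13,0,0]
After op 10 (swap): stack=[13,0,13,13,13] mem=[0,13,0,0]
After op 11 (*): stack=[13,0,13,169] mem=[0,13,0,0]
After op 12 (dup): stack=[13,0,13,169,169] mem=[0,13,0,0]
After op 13 (RCL M2): stack=[13,0,13,169,169,0] mem=[0,13,0,0]
After op 14 (pop): stack=[13,0,13,169,169] mem=[0,13,0,0]
After op 15 (RCL M1): stack=[13,0,13,169,169,13] mem=[0,13,0,0]
After op 16 (*): stack=[13,0,13,169,2197] mem=[0,13,0,0]
After op 17 (STO M0): stack=[13,0,13,169] mem=[2197,13,0,0]

Answer: [13, 0, 13, 169]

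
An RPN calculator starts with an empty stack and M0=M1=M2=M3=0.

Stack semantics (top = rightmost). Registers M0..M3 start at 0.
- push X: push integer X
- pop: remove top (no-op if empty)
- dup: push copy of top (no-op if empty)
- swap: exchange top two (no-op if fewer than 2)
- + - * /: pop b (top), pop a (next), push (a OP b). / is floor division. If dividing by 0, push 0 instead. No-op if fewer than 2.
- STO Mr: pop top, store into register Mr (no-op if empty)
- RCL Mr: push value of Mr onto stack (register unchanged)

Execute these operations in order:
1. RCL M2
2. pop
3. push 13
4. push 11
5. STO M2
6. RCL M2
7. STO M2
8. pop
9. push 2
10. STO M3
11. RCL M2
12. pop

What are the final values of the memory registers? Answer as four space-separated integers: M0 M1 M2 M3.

Answer: 0 0 11 2

Derivation:
After op 1 (RCL M2): stack=[0] mem=[0,0,0,0]
After op 2 (pop): stack=[empty] mem=[0,0,0,0]
After op 3 (push 13): stack=[13] mem=[0,0,0,0]
After op 4 (push 11): stack=[13,11] mem=[0,0,0,0]
After op 5 (STO M2): stack=[13] mem=[0,0,11,0]
After op 6 (RCL M2): stack=[13,11] mem=[0,0,11,0]
After op 7 (STO M2): stack=[13] mem=[0,0,11,0]
After op 8 (pop): stack=[empty] mem=[0,0,11,0]
After op 9 (push 2): stack=[2] mem=[0,0,11,0]
After op 10 (STO M3): stack=[empty] mem=[0,0,11,2]
After op 11 (RCL M2): stack=[11] mem=[0,0,11,2]
After op 12 (pop): stack=[empty] mem=[0,0,11,2]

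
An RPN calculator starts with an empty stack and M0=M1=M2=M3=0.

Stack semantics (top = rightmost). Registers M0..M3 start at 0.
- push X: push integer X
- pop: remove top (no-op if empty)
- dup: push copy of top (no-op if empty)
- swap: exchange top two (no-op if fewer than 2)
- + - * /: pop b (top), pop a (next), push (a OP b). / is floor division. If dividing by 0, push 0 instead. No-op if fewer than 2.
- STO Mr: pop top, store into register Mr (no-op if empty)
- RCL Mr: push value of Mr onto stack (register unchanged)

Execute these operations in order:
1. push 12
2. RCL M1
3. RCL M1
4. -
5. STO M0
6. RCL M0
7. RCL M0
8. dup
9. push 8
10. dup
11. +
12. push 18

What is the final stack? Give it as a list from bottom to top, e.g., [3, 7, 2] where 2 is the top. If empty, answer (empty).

Answer: [12, 0, 0, 0, 16, 18]

Derivation:
After op 1 (push 12): stack=[12] mem=[0,0,0,0]
After op 2 (RCL M1): stack=[12,0] mem=[0,0,0,0]
After op 3 (RCL M1): stack=[12,0,0] mem=[0,0,0,0]
After op 4 (-): stack=[12,0] mem=[0,0,0,0]
After op 5 (STO M0): stack=[12] mem=[0,0,0,0]
After op 6 (RCL M0): stack=[12,0] mem=[0,0,0,0]
After op 7 (RCL M0): stack=[12,0,0] mem=[0,0,0,0]
After op 8 (dup): stack=[12,0,0,0] mem=[0,0,0,0]
After op 9 (push 8): stack=[12,0,0,0,8] mem=[0,0,0,0]
After op 10 (dup): stack=[12,0,0,0,8,8] mem=[0,0,0,0]
After op 11 (+): stack=[12,0,0,0,16] mem=[0,0,0,0]
After op 12 (push 18): stack=[12,0,0,0,16,18] mem=[0,0,0,0]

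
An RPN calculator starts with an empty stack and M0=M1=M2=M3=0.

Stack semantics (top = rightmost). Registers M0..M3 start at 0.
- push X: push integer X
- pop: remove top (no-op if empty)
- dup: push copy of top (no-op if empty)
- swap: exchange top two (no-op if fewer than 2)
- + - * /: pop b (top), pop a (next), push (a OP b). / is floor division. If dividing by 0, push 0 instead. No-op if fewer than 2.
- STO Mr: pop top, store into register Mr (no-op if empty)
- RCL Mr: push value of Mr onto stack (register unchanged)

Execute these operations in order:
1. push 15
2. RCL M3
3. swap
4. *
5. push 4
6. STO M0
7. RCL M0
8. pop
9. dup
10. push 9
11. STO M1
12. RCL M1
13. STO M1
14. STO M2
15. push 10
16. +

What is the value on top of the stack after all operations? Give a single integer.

Answer: 10

Derivation:
After op 1 (push 15): stack=[15] mem=[0,0,0,0]
After op 2 (RCL M3): stack=[15,0] mem=[0,0,0,0]
After op 3 (swap): stack=[0,15] mem=[0,0,0,0]
After op 4 (*): stack=[0] mem=[0,0,0,0]
After op 5 (push 4): stack=[0,4] mem=[0,0,0,0]
After op 6 (STO M0): stack=[0] mem=[4,0,0,0]
After op 7 (RCL M0): stack=[0,4] mem=[4,0,0,0]
After op 8 (pop): stack=[0] mem=[4,0,0,0]
After op 9 (dup): stack=[0,0] mem=[4,0,0,0]
After op 10 (push 9): stack=[0,0,9] mem=[4,0,0,0]
After op 11 (STO M1): stack=[0,0] mem=[4,9,0,0]
After op 12 (RCL M1): stack=[0,0,9] mem=[4,9,0,0]
After op 13 (STO M1): stack=[0,0] mem=[4,9,0,0]
After op 14 (STO M2): stack=[0] mem=[4,9,0,0]
After op 15 (push 10): stack=[0,10] mem=[4,9,0,0]
After op 16 (+): stack=[10] mem=[4,9,0,0]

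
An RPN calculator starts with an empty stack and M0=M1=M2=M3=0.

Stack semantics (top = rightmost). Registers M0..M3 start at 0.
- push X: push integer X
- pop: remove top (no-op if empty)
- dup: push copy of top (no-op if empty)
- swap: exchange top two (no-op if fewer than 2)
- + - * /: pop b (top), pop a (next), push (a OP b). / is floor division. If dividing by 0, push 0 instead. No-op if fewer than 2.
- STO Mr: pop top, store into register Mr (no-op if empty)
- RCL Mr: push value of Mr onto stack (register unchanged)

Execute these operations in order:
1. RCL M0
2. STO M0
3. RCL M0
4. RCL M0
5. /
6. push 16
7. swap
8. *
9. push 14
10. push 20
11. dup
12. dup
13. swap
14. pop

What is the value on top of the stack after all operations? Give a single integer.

After op 1 (RCL M0): stack=[0] mem=[0,0,0,0]
After op 2 (STO M0): stack=[empty] mem=[0,0,0,0]
After op 3 (RCL M0): stack=[0] mem=[0,0,0,0]
After op 4 (RCL M0): stack=[0,0] mem=[0,0,0,0]
After op 5 (/): stack=[0] mem=[0,0,0,0]
After op 6 (push 16): stack=[0,16] mem=[0,0,0,0]
After op 7 (swap): stack=[16,0] mem=[0,0,0,0]
After op 8 (*): stack=[0] mem=[0,0,0,0]
After op 9 (push 14): stack=[0,14] mem=[0,0,0,0]
After op 10 (push 20): stack=[0,14,20] mem=[0,0,0,0]
After op 11 (dup): stack=[0,14,20,20] mem=[0,0,0,0]
After op 12 (dup): stack=[0,14,20,20,20] mem=[0,0,0,0]
After op 13 (swap): stack=[0,14,20,20,20] mem=[0,0,0,0]
After op 14 (pop): stack=[0,14,20,20] mem=[0,0,0,0]

Answer: 20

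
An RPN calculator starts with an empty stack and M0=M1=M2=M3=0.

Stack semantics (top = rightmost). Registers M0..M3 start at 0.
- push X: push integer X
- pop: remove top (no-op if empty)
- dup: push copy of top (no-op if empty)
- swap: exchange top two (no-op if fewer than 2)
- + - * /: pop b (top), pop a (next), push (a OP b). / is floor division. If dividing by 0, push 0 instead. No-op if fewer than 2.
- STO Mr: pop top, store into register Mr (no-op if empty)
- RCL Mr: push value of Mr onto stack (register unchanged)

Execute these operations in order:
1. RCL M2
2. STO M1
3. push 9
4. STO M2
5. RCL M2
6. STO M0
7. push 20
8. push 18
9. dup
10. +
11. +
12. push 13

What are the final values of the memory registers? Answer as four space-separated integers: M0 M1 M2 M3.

After op 1 (RCL M2): stack=[0] mem=[0,0,0,0]
After op 2 (STO M1): stack=[empty] mem=[0,0,0,0]
After op 3 (push 9): stack=[9] mem=[0,0,0,0]
After op 4 (STO M2): stack=[empty] mem=[0,0,9,0]
After op 5 (RCL M2): stack=[9] mem=[0,0,9,0]
After op 6 (STO M0): stack=[empty] mem=[9,0,9,0]
After op 7 (push 20): stack=[20] mem=[9,0,9,0]
After op 8 (push 18): stack=[20,18] mem=[9,0,9,0]
After op 9 (dup): stack=[20,18,18] mem=[9,0,9,0]
After op 10 (+): stack=[20,36] mem=[9,0,9,0]
After op 11 (+): stack=[56] mem=[9,0,9,0]
After op 12 (push 13): stack=[56,13] mem=[9,0,9,0]

Answer: 9 0 9 0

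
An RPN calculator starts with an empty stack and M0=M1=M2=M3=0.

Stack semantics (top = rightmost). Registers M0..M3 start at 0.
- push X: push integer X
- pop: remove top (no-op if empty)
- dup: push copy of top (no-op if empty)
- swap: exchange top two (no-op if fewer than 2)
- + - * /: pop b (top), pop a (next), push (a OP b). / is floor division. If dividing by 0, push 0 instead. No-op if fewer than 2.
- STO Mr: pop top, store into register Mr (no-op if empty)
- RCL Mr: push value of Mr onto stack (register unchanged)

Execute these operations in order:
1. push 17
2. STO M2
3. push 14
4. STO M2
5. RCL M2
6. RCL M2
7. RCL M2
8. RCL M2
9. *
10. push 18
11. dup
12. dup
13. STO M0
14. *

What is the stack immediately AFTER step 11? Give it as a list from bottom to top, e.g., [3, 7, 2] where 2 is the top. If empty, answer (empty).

After op 1 (push 17): stack=[17] mem=[0,0,0,0]
After op 2 (STO M2): stack=[empty] mem=[0,0,17,0]
After op 3 (push 14): stack=[14] mem=[0,0,17,0]
After op 4 (STO M2): stack=[empty] mem=[0,0,14,0]
After op 5 (RCL M2): stack=[14] mem=[0,0,14,0]
After op 6 (RCL M2): stack=[14,14] mem=[0,0,14,0]
After op 7 (RCL M2): stack=[14,14,14] mem=[0,0,14,0]
After op 8 (RCL M2): stack=[14,14,14,14] mem=[0,0,14,0]
After op 9 (*): stack=[14,14,196] mem=[0,0,14,0]
After op 10 (push 18): stack=[14,14,196,18] mem=[0,0,14,0]
After op 11 (dup): stack=[14,14,196,18,18] mem=[0,0,14,0]

[14, 14, 196, 18, 18]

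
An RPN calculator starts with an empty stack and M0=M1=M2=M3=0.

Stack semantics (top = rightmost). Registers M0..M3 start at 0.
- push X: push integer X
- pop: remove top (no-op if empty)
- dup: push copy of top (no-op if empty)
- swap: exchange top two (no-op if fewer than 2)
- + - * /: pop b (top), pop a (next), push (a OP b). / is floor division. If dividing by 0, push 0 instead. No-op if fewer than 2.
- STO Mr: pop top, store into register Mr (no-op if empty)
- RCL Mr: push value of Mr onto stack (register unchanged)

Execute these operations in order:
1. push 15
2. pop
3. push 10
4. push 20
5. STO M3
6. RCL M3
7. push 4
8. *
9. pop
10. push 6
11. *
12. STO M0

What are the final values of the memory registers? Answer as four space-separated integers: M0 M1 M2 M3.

Answer: 60 0 0 20

Derivation:
After op 1 (push 15): stack=[15] mem=[0,0,0,0]
After op 2 (pop): stack=[empty] mem=[0,0,0,0]
After op 3 (push 10): stack=[10] mem=[0,0,0,0]
After op 4 (push 20): stack=[10,20] mem=[0,0,0,0]
After op 5 (STO M3): stack=[10] mem=[0,0,0,20]
After op 6 (RCL M3): stack=[10,20] mem=[0,0,0,20]
After op 7 (push 4): stack=[10,20,4] mem=[0,0,0,20]
After op 8 (*): stack=[10,80] mem=[0,0,0,20]
After op 9 (pop): stack=[10] mem=[0,0,0,20]
After op 10 (push 6): stack=[10,6] mem=[0,0,0,20]
After op 11 (*): stack=[60] mem=[0,0,0,20]
After op 12 (STO M0): stack=[empty] mem=[60,0,0,20]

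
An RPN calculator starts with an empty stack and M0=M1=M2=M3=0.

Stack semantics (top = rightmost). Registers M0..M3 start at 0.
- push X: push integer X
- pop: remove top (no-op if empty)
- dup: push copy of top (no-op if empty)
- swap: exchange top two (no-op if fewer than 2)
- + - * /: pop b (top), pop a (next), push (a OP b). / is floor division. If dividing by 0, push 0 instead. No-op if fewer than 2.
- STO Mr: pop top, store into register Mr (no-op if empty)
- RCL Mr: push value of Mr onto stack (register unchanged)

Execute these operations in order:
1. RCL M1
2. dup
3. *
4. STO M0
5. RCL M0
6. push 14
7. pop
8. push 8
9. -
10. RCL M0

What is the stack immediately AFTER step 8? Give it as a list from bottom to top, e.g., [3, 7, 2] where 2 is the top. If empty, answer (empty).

After op 1 (RCL M1): stack=[0] mem=[0,0,0,0]
After op 2 (dup): stack=[0,0] mem=[0,0,0,0]
After op 3 (*): stack=[0] mem=[0,0,0,0]
After op 4 (STO M0): stack=[empty] mem=[0,0,0,0]
After op 5 (RCL M0): stack=[0] mem=[0,0,0,0]
After op 6 (push 14): stack=[0,14] mem=[0,0,0,0]
After op 7 (pop): stack=[0] mem=[0,0,0,0]
After op 8 (push 8): stack=[0,8] mem=[0,0,0,0]

[0, 8]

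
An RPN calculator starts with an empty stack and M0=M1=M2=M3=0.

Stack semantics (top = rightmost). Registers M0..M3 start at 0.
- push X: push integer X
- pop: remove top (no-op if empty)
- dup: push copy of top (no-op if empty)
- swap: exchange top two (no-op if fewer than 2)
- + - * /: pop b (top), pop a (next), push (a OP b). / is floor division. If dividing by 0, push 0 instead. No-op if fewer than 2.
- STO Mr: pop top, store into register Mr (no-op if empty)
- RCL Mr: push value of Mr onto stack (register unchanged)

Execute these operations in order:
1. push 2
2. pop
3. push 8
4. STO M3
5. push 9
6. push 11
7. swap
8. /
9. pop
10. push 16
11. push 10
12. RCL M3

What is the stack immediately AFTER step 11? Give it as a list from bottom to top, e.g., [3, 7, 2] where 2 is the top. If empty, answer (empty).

After op 1 (push 2): stack=[2] mem=[0,0,0,0]
After op 2 (pop): stack=[empty] mem=[0,0,0,0]
After op 3 (push 8): stack=[8] mem=[0,0,0,0]
After op 4 (STO M3): stack=[empty] mem=[0,0,0,8]
After op 5 (push 9): stack=[9] mem=[0,0,0,8]
After op 6 (push 11): stack=[9,11] mem=[0,0,0,8]
After op 7 (swap): stack=[11,9] mem=[0,0,0,8]
After op 8 (/): stack=[1] mem=[0,0,0,8]
After op 9 (pop): stack=[empty] mem=[0,0,0,8]
After op 10 (push 16): stack=[16] mem=[0,0,0,8]
After op 11 (push 10): stack=[16,10] mem=[0,0,0,8]

[16, 10]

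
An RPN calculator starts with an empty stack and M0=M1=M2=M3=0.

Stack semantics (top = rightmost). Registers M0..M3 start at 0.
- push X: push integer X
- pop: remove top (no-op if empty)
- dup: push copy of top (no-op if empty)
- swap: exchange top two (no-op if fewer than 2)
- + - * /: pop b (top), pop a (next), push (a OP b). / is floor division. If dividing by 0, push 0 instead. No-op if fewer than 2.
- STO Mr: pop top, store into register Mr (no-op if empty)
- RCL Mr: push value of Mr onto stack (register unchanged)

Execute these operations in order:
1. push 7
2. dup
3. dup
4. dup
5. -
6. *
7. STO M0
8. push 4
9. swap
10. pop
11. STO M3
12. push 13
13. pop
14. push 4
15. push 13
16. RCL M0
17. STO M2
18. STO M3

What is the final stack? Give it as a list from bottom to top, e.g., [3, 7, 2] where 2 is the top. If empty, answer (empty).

After op 1 (push 7): stack=[7] mem=[0,0,0,0]
After op 2 (dup): stack=[7,7] mem=[0,0,0,0]
After op 3 (dup): stack=[7,7,7] mem=[0,0,0,0]
After op 4 (dup): stack=[7,7,7,7] mem=[0,0,0,0]
After op 5 (-): stack=[7,7,0] mem=[0,0,0,0]
After op 6 (*): stack=[7,0] mem=[0,0,0,0]
After op 7 (STO M0): stack=[7] mem=[0,0,0,0]
After op 8 (push 4): stack=[7,4] mem=[0,0,0,0]
After op 9 (swap): stack=[4,7] mem=[0,0,0,0]
After op 10 (pop): stack=[4] mem=[0,0,0,0]
After op 11 (STO M3): stack=[empty] mem=[0,0,0,4]
After op 12 (push 13): stack=[13] mem=[0,0,0,4]
After op 13 (pop): stack=[empty] mem=[0,0,0,4]
After op 14 (push 4): stack=[4] mem=[0,0,0,4]
After op 15 (push 13): stack=[4,13] mem=[0,0,0,4]
After op 16 (RCL M0): stack=[4,13,0] mem=[0,0,0,4]
After op 17 (STO M2): stack=[4,13] mem=[0,0,0,4]
After op 18 (STO M3): stack=[4] mem=[0,0,0,13]

Answer: [4]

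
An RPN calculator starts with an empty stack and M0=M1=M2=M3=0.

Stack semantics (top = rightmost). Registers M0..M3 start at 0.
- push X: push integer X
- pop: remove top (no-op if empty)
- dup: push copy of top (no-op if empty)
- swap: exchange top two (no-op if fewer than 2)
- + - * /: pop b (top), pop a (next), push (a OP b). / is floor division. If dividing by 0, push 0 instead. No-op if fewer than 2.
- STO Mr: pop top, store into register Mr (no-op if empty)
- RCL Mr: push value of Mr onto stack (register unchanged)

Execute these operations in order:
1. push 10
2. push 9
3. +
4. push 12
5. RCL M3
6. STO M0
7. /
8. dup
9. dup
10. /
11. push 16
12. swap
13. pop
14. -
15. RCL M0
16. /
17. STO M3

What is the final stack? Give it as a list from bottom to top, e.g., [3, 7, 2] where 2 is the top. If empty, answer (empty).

Answer: (empty)

Derivation:
After op 1 (push 10): stack=[10] mem=[0,0,0,0]
After op 2 (push 9): stack=[10,9] mem=[0,0,0,0]
After op 3 (+): stack=[19] mem=[0,0,0,0]
After op 4 (push 12): stack=[19,12] mem=[0,0,0,0]
After op 5 (RCL M3): stack=[19,12,0] mem=[0,0,0,0]
After op 6 (STO M0): stack=[19,12] mem=[0,0,0,0]
After op 7 (/): stack=[1] mem=[0,0,0,0]
After op 8 (dup): stack=[1,1] mem=[0,0,0,0]
After op 9 (dup): stack=[1,1,1] mem=[0,0,0,0]
After op 10 (/): stack=[1,1] mem=[0,0,0,0]
After op 11 (push 16): stack=[1,1,16] mem=[0,0,0,0]
After op 12 (swap): stack=[1,16,1] mem=[0,0,0,0]
After op 13 (pop): stack=[1,16] mem=[0,0,0,0]
After op 14 (-): stack=[-15] mem=[0,0,0,0]
After op 15 (RCL M0): stack=[-15,0] mem=[0,0,0,0]
After op 16 (/): stack=[0] mem=[0,0,0,0]
After op 17 (STO M3): stack=[empty] mem=[0,0,0,0]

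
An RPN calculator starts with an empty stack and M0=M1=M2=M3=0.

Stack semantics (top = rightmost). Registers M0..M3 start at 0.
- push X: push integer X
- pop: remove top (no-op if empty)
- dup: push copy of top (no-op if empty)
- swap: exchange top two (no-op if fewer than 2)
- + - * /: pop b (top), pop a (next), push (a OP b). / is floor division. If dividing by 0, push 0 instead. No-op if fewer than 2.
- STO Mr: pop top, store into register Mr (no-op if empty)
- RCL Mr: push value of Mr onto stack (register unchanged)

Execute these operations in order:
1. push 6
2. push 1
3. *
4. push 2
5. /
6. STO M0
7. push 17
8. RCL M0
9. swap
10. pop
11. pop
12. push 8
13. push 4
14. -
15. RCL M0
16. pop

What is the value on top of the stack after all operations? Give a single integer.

Answer: 4

Derivation:
After op 1 (push 6): stack=[6] mem=[0,0,0,0]
After op 2 (push 1): stack=[6,1] mem=[0,0,0,0]
After op 3 (*): stack=[6] mem=[0,0,0,0]
After op 4 (push 2): stack=[6,2] mem=[0,0,0,0]
After op 5 (/): stack=[3] mem=[0,0,0,0]
After op 6 (STO M0): stack=[empty] mem=[3,0,0,0]
After op 7 (push 17): stack=[17] mem=[3,0,0,0]
After op 8 (RCL M0): stack=[17,3] mem=[3,0,0,0]
After op 9 (swap): stack=[3,17] mem=[3,0,0,0]
After op 10 (pop): stack=[3] mem=[3,0,0,0]
After op 11 (pop): stack=[empty] mem=[3,0,0,0]
After op 12 (push 8): stack=[8] mem=[3,0,0,0]
After op 13 (push 4): stack=[8,4] mem=[3,0,0,0]
After op 14 (-): stack=[4] mem=[3,0,0,0]
After op 15 (RCL M0): stack=[4,3] mem=[3,0,0,0]
After op 16 (pop): stack=[4] mem=[3,0,0,0]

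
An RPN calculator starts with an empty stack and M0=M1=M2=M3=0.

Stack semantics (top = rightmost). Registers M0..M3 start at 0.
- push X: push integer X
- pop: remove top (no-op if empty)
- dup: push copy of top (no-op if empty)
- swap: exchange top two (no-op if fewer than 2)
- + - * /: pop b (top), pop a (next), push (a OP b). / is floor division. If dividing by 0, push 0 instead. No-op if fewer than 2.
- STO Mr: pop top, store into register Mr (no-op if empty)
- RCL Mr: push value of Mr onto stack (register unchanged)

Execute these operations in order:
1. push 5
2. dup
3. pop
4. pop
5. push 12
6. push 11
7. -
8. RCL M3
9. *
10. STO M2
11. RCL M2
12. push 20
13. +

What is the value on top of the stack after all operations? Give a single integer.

After op 1 (push 5): stack=[5] mem=[0,0,0,0]
After op 2 (dup): stack=[5,5] mem=[0,0,0,0]
After op 3 (pop): stack=[5] mem=[0,0,0,0]
After op 4 (pop): stack=[empty] mem=[0,0,0,0]
After op 5 (push 12): stack=[12] mem=[0,0,0,0]
After op 6 (push 11): stack=[12,11] mem=[0,0,0,0]
After op 7 (-): stack=[1] mem=[0,0,0,0]
After op 8 (RCL M3): stack=[1,0] mem=[0,0,0,0]
After op 9 (*): stack=[0] mem=[0,0,0,0]
After op 10 (STO M2): stack=[empty] mem=[0,0,0,0]
After op 11 (RCL M2): stack=[0] mem=[0,0,0,0]
After op 12 (push 20): stack=[0,20] mem=[0,0,0,0]
After op 13 (+): stack=[20] mem=[0,0,0,0]

Answer: 20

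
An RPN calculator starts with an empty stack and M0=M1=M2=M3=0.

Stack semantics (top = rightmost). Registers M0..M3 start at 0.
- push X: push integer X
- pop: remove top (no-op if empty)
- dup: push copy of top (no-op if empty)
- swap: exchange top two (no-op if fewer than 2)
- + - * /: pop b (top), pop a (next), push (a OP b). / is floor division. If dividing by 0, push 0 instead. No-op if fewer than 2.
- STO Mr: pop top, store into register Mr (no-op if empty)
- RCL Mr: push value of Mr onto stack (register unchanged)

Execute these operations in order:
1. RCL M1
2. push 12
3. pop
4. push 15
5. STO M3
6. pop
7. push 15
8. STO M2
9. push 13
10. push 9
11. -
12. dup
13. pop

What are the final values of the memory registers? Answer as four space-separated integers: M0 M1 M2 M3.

Answer: 0 0 15 15

Derivation:
After op 1 (RCL M1): stack=[0] mem=[0,0,0,0]
After op 2 (push 12): stack=[0,12] mem=[0,0,0,0]
After op 3 (pop): stack=[0] mem=[0,0,0,0]
After op 4 (push 15): stack=[0,15] mem=[0,0,0,0]
After op 5 (STO M3): stack=[0] mem=[0,0,0,15]
After op 6 (pop): stack=[empty] mem=[0,0,0,15]
After op 7 (push 15): stack=[15] mem=[0,0,0,15]
After op 8 (STO M2): stack=[empty] mem=[0,0,15,15]
After op 9 (push 13): stack=[13] mem=[0,0,15,15]
After op 10 (push 9): stack=[13,9] mem=[0,0,15,15]
After op 11 (-): stack=[4] mem=[0,0,15,15]
After op 12 (dup): stack=[4,4] mem=[0,0,15,15]
After op 13 (pop): stack=[4] mem=[0,0,15,15]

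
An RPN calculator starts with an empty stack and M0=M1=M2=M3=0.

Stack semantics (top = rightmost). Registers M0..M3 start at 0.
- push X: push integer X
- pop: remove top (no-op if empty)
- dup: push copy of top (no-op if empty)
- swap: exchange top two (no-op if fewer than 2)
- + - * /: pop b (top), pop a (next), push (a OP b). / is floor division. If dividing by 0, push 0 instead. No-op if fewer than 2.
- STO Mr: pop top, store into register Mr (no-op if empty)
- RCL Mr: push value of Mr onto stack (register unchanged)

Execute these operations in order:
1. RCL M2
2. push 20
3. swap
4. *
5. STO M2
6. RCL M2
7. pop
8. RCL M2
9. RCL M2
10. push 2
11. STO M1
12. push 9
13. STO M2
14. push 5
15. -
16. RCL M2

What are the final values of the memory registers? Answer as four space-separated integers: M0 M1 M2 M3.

After op 1 (RCL M2): stack=[0] mem=[0,0,0,0]
After op 2 (push 20): stack=[0,20] mem=[0,0,0,0]
After op 3 (swap): stack=[20,0] mem=[0,0,0,0]
After op 4 (*): stack=[0] mem=[0,0,0,0]
After op 5 (STO M2): stack=[empty] mem=[0,0,0,0]
After op 6 (RCL M2): stack=[0] mem=[0,0,0,0]
After op 7 (pop): stack=[empty] mem=[0,0,0,0]
After op 8 (RCL M2): stack=[0] mem=[0,0,0,0]
After op 9 (RCL M2): stack=[0,0] mem=[0,0,0,0]
After op 10 (push 2): stack=[0,0,2] mem=[0,0,0,0]
After op 11 (STO M1): stack=[0,0] mem=[0,2,0,0]
After op 12 (push 9): stack=[0,0,9] mem=[0,2,0,0]
After op 13 (STO M2): stack=[0,0] mem=[0,2,9,0]
After op 14 (push 5): stack=[0,0,5] mem=[0,2,9,0]
After op 15 (-): stack=[0,-5] mem=[0,2,9,0]
After op 16 (RCL M2): stack=[0,-5,9] mem=[0,2,9,0]

Answer: 0 2 9 0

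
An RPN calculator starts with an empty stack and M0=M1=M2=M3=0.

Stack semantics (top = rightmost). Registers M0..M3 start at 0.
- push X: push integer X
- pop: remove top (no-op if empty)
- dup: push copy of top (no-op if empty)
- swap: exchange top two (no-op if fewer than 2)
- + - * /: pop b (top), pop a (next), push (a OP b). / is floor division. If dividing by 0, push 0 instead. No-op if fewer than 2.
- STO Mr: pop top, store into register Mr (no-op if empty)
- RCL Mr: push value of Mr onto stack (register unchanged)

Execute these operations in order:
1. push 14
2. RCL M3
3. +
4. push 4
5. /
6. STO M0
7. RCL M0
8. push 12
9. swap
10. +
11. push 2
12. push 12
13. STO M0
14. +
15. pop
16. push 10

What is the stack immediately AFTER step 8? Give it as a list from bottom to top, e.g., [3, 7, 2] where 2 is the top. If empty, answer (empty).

After op 1 (push 14): stack=[14] mem=[0,0,0,0]
After op 2 (RCL M3): stack=[14,0] mem=[0,0,0,0]
After op 3 (+): stack=[14] mem=[0,0,0,0]
After op 4 (push 4): stack=[14,4] mem=[0,0,0,0]
After op 5 (/): stack=[3] mem=[0,0,0,0]
After op 6 (STO M0): stack=[empty] mem=[3,0,0,0]
After op 7 (RCL M0): stack=[3] mem=[3,0,0,0]
After op 8 (push 12): stack=[3,12] mem=[3,0,0,0]

[3, 12]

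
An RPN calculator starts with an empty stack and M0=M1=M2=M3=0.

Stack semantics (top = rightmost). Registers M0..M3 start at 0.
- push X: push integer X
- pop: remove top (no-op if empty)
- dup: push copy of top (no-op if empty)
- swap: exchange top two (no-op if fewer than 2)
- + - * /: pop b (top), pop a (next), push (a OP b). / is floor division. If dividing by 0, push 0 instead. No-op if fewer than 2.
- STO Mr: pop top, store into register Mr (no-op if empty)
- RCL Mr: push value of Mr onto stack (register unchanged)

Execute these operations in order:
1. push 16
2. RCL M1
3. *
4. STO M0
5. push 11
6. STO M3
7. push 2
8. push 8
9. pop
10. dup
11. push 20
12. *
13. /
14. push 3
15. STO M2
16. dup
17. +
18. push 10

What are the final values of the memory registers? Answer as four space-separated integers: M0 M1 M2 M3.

Answer: 0 0 3 11

Derivation:
After op 1 (push 16): stack=[16] mem=[0,0,0,0]
After op 2 (RCL M1): stack=[16,0] mem=[0,0,0,0]
After op 3 (*): stack=[0] mem=[0,0,0,0]
After op 4 (STO M0): stack=[empty] mem=[0,0,0,0]
After op 5 (push 11): stack=[11] mem=[0,0,0,0]
After op 6 (STO M3): stack=[empty] mem=[0,0,0,11]
After op 7 (push 2): stack=[2] mem=[0,0,0,11]
After op 8 (push 8): stack=[2,8] mem=[0,0,0,11]
After op 9 (pop): stack=[2] mem=[0,0,0,11]
After op 10 (dup): stack=[2,2] mem=[0,0,0,11]
After op 11 (push 20): stack=[2,2,20] mem=[0,0,0,11]
After op 12 (*): stack=[2,40] mem=[0,0,0,11]
After op 13 (/): stack=[0] mem=[0,0,0,11]
After op 14 (push 3): stack=[0,3] mem=[0,0,0,11]
After op 15 (STO M2): stack=[0] mem=[0,0,3,11]
After op 16 (dup): stack=[0,0] mem=[0,0,3,11]
After op 17 (+): stack=[0] mem=[0,0,3,11]
After op 18 (push 10): stack=[0,10] mem=[0,0,3,11]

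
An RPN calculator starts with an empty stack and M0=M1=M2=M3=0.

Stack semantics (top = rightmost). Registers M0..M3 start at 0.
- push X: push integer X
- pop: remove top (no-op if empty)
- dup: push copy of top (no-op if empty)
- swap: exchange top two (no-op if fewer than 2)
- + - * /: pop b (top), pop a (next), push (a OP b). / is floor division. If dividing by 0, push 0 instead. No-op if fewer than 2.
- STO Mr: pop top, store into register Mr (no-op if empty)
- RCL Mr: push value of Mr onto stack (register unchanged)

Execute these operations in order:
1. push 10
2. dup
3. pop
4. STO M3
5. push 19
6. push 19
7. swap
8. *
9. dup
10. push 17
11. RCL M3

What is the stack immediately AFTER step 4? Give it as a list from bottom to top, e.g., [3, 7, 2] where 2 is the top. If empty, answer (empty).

After op 1 (push 10): stack=[10] mem=[0,0,0,0]
After op 2 (dup): stack=[10,10] mem=[0,0,0,0]
After op 3 (pop): stack=[10] mem=[0,0,0,0]
After op 4 (STO M3): stack=[empty] mem=[0,0,0,10]

(empty)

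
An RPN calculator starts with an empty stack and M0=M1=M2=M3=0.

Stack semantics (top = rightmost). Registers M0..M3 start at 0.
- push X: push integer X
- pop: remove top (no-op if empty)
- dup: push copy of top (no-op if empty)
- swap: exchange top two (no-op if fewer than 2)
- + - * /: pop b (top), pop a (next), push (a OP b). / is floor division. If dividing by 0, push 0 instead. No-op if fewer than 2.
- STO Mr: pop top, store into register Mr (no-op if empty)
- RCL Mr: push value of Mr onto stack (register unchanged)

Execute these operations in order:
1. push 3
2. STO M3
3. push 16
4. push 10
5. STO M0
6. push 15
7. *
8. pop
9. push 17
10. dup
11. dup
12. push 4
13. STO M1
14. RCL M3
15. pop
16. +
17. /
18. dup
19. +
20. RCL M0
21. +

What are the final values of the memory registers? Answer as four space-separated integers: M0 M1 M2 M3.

Answer: 10 4 0 3

Derivation:
After op 1 (push 3): stack=[3] mem=[0,0,0,0]
After op 2 (STO M3): stack=[empty] mem=[0,0,0,3]
After op 3 (push 16): stack=[16] mem=[0,0,0,3]
After op 4 (push 10): stack=[16,10] mem=[0,0,0,3]
After op 5 (STO M0): stack=[16] mem=[10,0,0,3]
After op 6 (push 15): stack=[16,15] mem=[10,0,0,3]
After op 7 (*): stack=[240] mem=[10,0,0,3]
After op 8 (pop): stack=[empty] mem=[10,0,0,3]
After op 9 (push 17): stack=[17] mem=[10,0,0,3]
After op 10 (dup): stack=[17,17] mem=[10,0,0,3]
After op 11 (dup): stack=[17,17,17] mem=[10,0,0,3]
After op 12 (push 4): stack=[17,17,17,4] mem=[10,0,0,3]
After op 13 (STO M1): stack=[17,17,17] mem=[10,4,0,3]
After op 14 (RCL M3): stack=[17,17,17,3] mem=[10,4,0,3]
After op 15 (pop): stack=[17,17,17] mem=[10,4,0,3]
After op 16 (+): stack=[17,34] mem=[10,4,0,3]
After op 17 (/): stack=[0] mem=[10,4,0,3]
After op 18 (dup): stack=[0,0] mem=[10,4,0,3]
After op 19 (+): stack=[0] mem=[10,4,0,3]
After op 20 (RCL M0): stack=[0,10] mem=[10,4,0,3]
After op 21 (+): stack=[10] mem=[10,4,0,3]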